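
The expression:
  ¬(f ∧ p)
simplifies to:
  ¬f ∨ ¬p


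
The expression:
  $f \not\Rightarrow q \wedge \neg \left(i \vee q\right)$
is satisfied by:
  {f: True, q: False, i: False}


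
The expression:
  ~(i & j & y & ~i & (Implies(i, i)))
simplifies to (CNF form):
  True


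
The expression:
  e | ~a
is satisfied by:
  {e: True, a: False}
  {a: False, e: False}
  {a: True, e: True}


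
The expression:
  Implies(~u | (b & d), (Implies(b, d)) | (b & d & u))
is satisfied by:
  {d: True, u: True, b: False}
  {d: True, u: False, b: False}
  {u: True, d: False, b: False}
  {d: False, u: False, b: False}
  {b: True, d: True, u: True}
  {b: True, d: True, u: False}
  {b: True, u: True, d: False}


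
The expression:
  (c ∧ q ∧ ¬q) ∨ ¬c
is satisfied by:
  {c: False}


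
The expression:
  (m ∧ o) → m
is always true.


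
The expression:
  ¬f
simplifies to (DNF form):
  ¬f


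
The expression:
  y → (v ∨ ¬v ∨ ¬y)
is always true.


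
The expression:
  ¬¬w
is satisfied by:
  {w: True}


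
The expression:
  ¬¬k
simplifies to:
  k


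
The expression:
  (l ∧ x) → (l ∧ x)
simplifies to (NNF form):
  True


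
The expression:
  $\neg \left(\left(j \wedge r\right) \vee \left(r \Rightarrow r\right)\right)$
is never true.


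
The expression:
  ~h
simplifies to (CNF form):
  ~h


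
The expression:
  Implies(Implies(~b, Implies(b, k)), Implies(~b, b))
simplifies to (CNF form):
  b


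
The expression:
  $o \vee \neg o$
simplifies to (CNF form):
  $\text{True}$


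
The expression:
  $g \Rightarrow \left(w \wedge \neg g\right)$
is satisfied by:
  {g: False}


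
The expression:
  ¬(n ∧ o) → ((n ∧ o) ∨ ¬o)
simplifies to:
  n ∨ ¬o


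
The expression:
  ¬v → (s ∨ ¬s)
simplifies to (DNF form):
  True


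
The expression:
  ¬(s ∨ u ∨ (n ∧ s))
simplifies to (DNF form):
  ¬s ∧ ¬u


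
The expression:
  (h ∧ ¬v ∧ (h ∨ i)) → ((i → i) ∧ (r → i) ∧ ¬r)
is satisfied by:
  {v: True, h: False, r: False}
  {h: False, r: False, v: False}
  {r: True, v: True, h: False}
  {r: True, h: False, v: False}
  {v: True, h: True, r: False}
  {h: True, v: False, r: False}
  {r: True, h: True, v: True}


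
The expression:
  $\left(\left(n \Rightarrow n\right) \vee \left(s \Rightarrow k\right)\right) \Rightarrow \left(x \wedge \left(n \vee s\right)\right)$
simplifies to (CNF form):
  $x \wedge \left(n \vee s\right)$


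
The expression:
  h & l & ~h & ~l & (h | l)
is never true.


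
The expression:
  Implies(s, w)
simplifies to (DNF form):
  w | ~s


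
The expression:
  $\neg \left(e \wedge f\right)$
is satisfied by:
  {e: False, f: False}
  {f: True, e: False}
  {e: True, f: False}


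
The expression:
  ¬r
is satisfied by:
  {r: False}


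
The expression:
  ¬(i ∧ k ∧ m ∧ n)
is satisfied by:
  {k: False, m: False, n: False, i: False}
  {i: True, k: False, m: False, n: False}
  {n: True, k: False, m: False, i: False}
  {i: True, n: True, k: False, m: False}
  {m: True, i: False, k: False, n: False}
  {i: True, m: True, k: False, n: False}
  {n: True, m: True, i: False, k: False}
  {i: True, n: True, m: True, k: False}
  {k: True, n: False, m: False, i: False}
  {i: True, k: True, n: False, m: False}
  {n: True, k: True, i: False, m: False}
  {i: True, n: True, k: True, m: False}
  {m: True, k: True, n: False, i: False}
  {i: True, m: True, k: True, n: False}
  {n: True, m: True, k: True, i: False}


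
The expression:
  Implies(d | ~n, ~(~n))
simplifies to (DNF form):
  n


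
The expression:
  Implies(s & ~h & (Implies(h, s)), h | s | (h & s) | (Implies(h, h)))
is always true.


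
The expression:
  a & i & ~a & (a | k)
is never true.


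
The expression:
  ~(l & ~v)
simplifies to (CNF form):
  v | ~l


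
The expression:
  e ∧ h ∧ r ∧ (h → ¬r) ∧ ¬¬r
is never true.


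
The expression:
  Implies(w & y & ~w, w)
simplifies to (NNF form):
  True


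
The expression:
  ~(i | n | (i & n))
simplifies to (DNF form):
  ~i & ~n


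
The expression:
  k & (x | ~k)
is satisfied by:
  {x: True, k: True}


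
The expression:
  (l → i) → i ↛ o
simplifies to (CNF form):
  (i ∨ l) ∧ (i ∨ ¬i) ∧ (l ∨ ¬o) ∧ (¬i ∨ ¬o)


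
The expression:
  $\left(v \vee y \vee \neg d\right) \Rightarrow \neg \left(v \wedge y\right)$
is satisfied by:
  {v: False, y: False}
  {y: True, v: False}
  {v: True, y: False}


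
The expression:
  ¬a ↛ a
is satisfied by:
  {a: False}


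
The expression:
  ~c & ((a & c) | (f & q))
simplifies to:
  f & q & ~c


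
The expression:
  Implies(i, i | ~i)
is always true.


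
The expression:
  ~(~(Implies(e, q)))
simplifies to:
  q | ~e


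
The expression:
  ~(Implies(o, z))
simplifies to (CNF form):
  o & ~z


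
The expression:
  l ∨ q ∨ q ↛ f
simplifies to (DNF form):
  l ∨ q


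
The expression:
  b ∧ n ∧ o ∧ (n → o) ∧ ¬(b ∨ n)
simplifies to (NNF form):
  False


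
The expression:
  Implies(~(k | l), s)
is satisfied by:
  {k: True, l: True, s: True}
  {k: True, l: True, s: False}
  {k: True, s: True, l: False}
  {k: True, s: False, l: False}
  {l: True, s: True, k: False}
  {l: True, s: False, k: False}
  {s: True, l: False, k: False}


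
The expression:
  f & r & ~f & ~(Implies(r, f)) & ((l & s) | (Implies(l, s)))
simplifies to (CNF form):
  False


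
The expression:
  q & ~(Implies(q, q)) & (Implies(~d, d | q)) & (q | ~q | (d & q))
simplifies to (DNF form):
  False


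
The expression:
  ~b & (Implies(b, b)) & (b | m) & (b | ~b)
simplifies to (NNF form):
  m & ~b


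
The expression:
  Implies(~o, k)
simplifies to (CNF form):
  k | o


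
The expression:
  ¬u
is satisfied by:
  {u: False}


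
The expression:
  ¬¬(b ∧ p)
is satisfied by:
  {p: True, b: True}


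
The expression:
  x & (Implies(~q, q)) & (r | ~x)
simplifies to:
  q & r & x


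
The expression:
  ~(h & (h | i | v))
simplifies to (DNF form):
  ~h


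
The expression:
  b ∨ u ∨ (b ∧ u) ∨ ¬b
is always true.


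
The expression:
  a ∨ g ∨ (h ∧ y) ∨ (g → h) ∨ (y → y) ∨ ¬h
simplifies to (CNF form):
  True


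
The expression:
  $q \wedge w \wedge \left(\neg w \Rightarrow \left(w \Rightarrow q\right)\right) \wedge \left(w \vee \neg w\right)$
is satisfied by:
  {w: True, q: True}


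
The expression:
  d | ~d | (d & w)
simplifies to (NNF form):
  True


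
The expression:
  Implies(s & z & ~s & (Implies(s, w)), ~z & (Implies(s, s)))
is always true.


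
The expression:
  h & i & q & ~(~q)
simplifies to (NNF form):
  h & i & q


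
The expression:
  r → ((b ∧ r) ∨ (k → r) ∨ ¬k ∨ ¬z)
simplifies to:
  True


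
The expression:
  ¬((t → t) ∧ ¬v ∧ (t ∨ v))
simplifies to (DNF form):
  v ∨ ¬t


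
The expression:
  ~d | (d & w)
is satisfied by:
  {w: True, d: False}
  {d: False, w: False}
  {d: True, w: True}


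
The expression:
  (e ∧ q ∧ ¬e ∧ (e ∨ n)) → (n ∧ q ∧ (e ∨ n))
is always true.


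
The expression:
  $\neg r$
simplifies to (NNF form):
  $\neg r$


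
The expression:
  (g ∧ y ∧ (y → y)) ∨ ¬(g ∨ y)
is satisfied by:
  {y: False, g: False}
  {g: True, y: True}


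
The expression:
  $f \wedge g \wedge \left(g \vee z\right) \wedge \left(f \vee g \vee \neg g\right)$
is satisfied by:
  {g: True, f: True}


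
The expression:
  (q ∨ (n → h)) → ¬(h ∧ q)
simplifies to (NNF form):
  ¬h ∨ ¬q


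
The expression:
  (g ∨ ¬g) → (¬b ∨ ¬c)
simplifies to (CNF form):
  ¬b ∨ ¬c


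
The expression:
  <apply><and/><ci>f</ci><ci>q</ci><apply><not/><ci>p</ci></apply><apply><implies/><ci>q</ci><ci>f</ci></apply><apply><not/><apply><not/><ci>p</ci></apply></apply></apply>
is never true.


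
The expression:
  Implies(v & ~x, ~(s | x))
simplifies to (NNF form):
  x | ~s | ~v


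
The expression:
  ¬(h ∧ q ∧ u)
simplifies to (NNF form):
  ¬h ∨ ¬q ∨ ¬u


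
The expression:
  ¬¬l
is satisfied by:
  {l: True}


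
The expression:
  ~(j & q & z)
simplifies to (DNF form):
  ~j | ~q | ~z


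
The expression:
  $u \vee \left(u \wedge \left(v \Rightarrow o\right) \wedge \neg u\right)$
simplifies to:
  $u$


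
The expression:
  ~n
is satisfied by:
  {n: False}


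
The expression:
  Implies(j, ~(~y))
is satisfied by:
  {y: True, j: False}
  {j: False, y: False}
  {j: True, y: True}


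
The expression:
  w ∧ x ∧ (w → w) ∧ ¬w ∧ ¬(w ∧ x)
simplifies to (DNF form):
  False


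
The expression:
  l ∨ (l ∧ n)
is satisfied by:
  {l: True}


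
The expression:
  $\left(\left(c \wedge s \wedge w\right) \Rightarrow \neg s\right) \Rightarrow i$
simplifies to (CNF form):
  $\left(c \vee i\right) \wedge \left(i \vee s\right) \wedge \left(i \vee w\right)$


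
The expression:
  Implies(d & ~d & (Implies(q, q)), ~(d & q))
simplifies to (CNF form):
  True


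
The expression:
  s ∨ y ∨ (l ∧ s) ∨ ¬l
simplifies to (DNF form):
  s ∨ y ∨ ¬l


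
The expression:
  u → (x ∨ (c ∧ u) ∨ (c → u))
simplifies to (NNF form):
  True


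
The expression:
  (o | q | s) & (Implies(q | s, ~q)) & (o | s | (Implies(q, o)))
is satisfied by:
  {o: True, s: True, q: False}
  {o: True, q: False, s: False}
  {s: True, q: False, o: False}


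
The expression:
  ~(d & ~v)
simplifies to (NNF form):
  v | ~d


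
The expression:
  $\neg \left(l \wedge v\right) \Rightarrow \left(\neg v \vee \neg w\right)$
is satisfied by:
  {l: True, w: False, v: False}
  {w: False, v: False, l: False}
  {l: True, v: True, w: False}
  {v: True, w: False, l: False}
  {l: True, w: True, v: False}
  {w: True, l: False, v: False}
  {l: True, v: True, w: True}


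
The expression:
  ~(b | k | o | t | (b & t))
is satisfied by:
  {o: False, t: False, k: False, b: False}


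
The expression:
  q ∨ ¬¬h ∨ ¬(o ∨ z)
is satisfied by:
  {q: True, h: True, z: False, o: False}
  {q: True, o: True, h: True, z: False}
  {q: True, h: True, z: True, o: False}
  {q: True, o: True, h: True, z: True}
  {q: True, z: False, h: False, o: False}
  {q: True, o: True, z: False, h: False}
  {q: True, z: True, h: False, o: False}
  {q: True, o: True, z: True, h: False}
  {h: True, o: False, z: False, q: False}
  {o: True, h: True, z: False, q: False}
  {h: True, z: True, o: False, q: False}
  {o: True, h: True, z: True, q: False}
  {o: False, z: False, h: False, q: False}


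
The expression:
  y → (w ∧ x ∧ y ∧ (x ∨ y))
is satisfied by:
  {w: True, x: True, y: False}
  {w: True, x: False, y: False}
  {x: True, w: False, y: False}
  {w: False, x: False, y: False}
  {y: True, w: True, x: True}


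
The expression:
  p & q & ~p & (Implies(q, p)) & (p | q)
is never true.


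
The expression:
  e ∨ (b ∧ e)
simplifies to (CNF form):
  e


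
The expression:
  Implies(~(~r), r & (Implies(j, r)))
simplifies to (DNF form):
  True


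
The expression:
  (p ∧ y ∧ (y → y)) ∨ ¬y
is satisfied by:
  {p: True, y: False}
  {y: False, p: False}
  {y: True, p: True}


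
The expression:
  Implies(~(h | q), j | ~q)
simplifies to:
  True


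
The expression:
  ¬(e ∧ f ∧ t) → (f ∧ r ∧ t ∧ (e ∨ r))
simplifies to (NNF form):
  f ∧ t ∧ (e ∨ r)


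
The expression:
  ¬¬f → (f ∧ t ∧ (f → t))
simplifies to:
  t ∨ ¬f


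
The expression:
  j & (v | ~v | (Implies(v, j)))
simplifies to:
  j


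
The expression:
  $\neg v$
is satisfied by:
  {v: False}


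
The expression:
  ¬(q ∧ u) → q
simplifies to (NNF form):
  q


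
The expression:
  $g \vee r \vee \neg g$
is always true.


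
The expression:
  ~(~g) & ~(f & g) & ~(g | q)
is never true.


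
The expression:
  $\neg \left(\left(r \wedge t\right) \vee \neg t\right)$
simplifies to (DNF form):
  $t \wedge \neg r$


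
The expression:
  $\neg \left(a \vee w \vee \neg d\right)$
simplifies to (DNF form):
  $d \wedge \neg a \wedge \neg w$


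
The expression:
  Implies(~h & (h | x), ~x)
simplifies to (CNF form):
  h | ~x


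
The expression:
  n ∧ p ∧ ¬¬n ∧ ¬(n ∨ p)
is never true.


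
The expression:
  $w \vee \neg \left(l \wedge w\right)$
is always true.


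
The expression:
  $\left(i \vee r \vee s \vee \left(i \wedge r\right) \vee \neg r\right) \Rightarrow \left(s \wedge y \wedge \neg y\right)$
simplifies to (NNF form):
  $\text{False}$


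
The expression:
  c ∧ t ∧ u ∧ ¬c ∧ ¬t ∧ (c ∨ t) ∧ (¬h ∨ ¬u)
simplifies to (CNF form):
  False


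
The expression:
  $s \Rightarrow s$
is always true.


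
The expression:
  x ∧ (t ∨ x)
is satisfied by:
  {x: True}


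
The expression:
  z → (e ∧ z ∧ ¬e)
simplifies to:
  ¬z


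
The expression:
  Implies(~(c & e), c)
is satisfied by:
  {c: True}


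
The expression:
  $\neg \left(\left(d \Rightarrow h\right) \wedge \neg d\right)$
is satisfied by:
  {d: True}


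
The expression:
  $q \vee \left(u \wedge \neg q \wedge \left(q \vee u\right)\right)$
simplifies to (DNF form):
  $q \vee u$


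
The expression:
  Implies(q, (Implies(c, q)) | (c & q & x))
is always true.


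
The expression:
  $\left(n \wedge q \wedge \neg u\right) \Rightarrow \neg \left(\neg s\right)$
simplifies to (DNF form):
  $s \vee u \vee \neg n \vee \neg q$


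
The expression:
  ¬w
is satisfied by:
  {w: False}


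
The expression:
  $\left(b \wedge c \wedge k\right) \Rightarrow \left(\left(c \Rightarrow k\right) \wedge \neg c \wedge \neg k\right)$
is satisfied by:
  {k: False, b: False, c: False}
  {c: True, k: False, b: False}
  {b: True, k: False, c: False}
  {c: True, b: True, k: False}
  {k: True, c: False, b: False}
  {c: True, k: True, b: False}
  {b: True, k: True, c: False}


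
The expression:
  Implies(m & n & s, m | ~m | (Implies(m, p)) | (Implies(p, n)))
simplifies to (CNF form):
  True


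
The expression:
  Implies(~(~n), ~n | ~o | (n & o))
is always true.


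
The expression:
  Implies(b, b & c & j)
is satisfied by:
  {j: True, c: True, b: False}
  {j: True, c: False, b: False}
  {c: True, j: False, b: False}
  {j: False, c: False, b: False}
  {b: True, j: True, c: True}


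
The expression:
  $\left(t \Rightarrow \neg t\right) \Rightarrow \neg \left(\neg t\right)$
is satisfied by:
  {t: True}


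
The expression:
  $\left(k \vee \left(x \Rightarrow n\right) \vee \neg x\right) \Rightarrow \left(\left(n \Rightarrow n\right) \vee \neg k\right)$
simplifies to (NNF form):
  $\text{True}$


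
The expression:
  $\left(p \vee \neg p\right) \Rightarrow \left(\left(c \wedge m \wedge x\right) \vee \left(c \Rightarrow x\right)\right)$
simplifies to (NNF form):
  $x \vee \neg c$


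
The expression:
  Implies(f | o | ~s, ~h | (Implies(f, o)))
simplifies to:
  o | ~f | ~h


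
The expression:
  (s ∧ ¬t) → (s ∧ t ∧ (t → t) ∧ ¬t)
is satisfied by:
  {t: True, s: False}
  {s: False, t: False}
  {s: True, t: True}


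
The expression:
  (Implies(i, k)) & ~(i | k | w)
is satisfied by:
  {i: False, w: False, k: False}


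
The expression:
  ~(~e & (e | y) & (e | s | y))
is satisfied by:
  {e: True, y: False}
  {y: False, e: False}
  {y: True, e: True}


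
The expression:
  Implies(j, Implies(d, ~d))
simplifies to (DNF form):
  ~d | ~j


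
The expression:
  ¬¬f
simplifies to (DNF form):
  f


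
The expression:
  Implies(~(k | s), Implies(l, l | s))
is always true.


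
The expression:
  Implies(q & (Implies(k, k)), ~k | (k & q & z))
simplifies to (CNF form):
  z | ~k | ~q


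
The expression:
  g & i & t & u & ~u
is never true.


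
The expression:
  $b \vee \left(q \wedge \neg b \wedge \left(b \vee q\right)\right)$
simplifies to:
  $b \vee q$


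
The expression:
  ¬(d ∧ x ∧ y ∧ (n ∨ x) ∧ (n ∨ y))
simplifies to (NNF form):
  ¬d ∨ ¬x ∨ ¬y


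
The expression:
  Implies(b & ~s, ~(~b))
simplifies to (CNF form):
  True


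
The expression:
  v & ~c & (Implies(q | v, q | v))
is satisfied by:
  {v: True, c: False}


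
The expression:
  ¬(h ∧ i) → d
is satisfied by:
  {d: True, h: True, i: True}
  {d: True, h: True, i: False}
  {d: True, i: True, h: False}
  {d: True, i: False, h: False}
  {h: True, i: True, d: False}


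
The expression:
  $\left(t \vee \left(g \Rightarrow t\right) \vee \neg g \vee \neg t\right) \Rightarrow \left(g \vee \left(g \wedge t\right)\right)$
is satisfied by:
  {g: True}


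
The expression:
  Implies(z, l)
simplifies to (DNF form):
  l | ~z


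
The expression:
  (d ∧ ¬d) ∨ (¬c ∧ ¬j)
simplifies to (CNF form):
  ¬c ∧ ¬j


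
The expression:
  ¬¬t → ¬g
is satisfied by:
  {g: False, t: False}
  {t: True, g: False}
  {g: True, t: False}


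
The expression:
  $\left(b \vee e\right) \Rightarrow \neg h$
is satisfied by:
  {e: False, h: False, b: False}
  {b: True, e: False, h: False}
  {e: True, b: False, h: False}
  {b: True, e: True, h: False}
  {h: True, b: False, e: False}


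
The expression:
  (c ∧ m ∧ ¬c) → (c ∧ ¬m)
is always true.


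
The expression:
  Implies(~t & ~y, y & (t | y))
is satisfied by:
  {y: True, t: True}
  {y: True, t: False}
  {t: True, y: False}


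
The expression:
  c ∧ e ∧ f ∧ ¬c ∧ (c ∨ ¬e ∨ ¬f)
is never true.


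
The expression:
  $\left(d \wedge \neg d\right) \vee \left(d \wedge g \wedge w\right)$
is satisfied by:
  {w: True, d: True, g: True}


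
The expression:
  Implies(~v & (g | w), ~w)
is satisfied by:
  {v: True, w: False}
  {w: False, v: False}
  {w: True, v: True}


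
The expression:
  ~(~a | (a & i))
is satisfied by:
  {a: True, i: False}


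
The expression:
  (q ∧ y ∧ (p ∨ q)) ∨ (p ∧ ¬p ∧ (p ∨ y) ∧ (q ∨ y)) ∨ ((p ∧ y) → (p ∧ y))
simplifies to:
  True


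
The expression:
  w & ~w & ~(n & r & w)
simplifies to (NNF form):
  False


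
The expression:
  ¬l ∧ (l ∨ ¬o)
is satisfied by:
  {o: False, l: False}


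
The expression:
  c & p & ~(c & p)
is never true.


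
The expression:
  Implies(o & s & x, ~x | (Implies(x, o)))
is always true.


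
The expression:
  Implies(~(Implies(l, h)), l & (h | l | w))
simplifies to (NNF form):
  True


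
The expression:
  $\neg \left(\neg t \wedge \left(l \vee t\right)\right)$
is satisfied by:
  {t: True, l: False}
  {l: False, t: False}
  {l: True, t: True}


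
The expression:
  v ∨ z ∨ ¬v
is always true.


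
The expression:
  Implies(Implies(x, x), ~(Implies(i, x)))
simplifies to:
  i & ~x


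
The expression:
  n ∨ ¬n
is always true.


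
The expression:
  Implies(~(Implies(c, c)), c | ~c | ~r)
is always true.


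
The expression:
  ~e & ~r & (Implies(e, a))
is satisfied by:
  {e: False, r: False}


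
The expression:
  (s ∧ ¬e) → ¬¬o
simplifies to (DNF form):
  e ∨ o ∨ ¬s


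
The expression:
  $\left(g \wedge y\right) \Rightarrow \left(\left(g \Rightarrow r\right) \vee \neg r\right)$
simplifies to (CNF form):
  $\text{True}$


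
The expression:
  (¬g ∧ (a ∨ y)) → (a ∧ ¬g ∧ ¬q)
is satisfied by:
  {g: True, q: False, y: False, a: False}
  {a: True, g: True, q: False, y: False}
  {y: True, g: True, q: False, a: False}
  {a: True, y: True, g: True, q: False}
  {g: True, q: True, a: False, y: False}
  {a: True, g: True, q: True, y: False}
  {y: True, g: True, q: True, a: False}
  {a: True, y: True, g: True, q: True}
  {y: False, q: False, g: False, a: False}
  {a: True, y: False, q: False, g: False}
  {a: True, y: True, q: False, g: False}
  {q: True, y: False, g: False, a: False}


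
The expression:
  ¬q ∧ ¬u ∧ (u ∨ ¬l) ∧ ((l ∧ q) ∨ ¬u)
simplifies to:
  ¬l ∧ ¬q ∧ ¬u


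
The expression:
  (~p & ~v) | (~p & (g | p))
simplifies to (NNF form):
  ~p & (g | ~v)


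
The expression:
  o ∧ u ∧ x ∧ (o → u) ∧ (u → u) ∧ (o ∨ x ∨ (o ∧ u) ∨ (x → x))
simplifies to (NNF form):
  o ∧ u ∧ x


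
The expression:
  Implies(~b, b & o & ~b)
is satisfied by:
  {b: True}


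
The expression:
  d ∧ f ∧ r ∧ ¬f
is never true.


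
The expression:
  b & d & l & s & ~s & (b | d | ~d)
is never true.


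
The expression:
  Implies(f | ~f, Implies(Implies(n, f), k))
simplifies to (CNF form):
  (k | n) & (k | ~f)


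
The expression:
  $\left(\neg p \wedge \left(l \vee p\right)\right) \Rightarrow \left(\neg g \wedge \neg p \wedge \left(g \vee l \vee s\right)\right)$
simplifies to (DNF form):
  $p \vee \neg g \vee \neg l$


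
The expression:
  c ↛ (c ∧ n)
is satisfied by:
  {c: True, n: False}


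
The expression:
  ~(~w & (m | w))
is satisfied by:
  {w: True, m: False}
  {m: False, w: False}
  {m: True, w: True}


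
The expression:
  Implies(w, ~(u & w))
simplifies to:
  ~u | ~w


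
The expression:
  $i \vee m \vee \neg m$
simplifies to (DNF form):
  $\text{True}$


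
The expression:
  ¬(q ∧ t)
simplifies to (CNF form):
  ¬q ∨ ¬t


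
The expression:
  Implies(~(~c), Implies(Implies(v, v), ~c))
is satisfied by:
  {c: False}


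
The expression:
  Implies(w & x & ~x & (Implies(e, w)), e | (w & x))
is always true.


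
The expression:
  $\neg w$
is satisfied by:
  {w: False}


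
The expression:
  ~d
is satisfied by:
  {d: False}


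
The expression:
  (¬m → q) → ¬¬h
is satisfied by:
  {h: True, q: False, m: False}
  {h: True, m: True, q: False}
  {h: True, q: True, m: False}
  {h: True, m: True, q: True}
  {m: False, q: False, h: False}


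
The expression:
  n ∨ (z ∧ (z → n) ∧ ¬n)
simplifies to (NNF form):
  n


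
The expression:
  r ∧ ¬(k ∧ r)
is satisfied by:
  {r: True, k: False}


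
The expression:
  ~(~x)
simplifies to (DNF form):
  x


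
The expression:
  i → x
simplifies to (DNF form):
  x ∨ ¬i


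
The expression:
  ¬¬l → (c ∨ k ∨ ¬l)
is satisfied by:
  {k: True, c: True, l: False}
  {k: True, l: False, c: False}
  {c: True, l: False, k: False}
  {c: False, l: False, k: False}
  {k: True, c: True, l: True}
  {k: True, l: True, c: False}
  {c: True, l: True, k: False}


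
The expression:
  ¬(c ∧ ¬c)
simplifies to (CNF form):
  True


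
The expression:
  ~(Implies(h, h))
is never true.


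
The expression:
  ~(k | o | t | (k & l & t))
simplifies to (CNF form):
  ~k & ~o & ~t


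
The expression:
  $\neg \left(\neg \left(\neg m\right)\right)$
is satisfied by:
  {m: False}


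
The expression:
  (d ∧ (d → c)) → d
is always true.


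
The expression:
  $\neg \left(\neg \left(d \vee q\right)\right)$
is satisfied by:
  {d: True, q: True}
  {d: True, q: False}
  {q: True, d: False}


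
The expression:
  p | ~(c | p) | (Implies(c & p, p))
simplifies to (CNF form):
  True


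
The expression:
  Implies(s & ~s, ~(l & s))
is always true.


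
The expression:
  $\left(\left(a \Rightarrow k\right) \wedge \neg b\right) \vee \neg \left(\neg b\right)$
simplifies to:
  $b \vee k \vee \neg a$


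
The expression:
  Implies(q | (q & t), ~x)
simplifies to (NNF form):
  ~q | ~x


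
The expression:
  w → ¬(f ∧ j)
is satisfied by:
  {w: False, j: False, f: False}
  {f: True, w: False, j: False}
  {j: True, w: False, f: False}
  {f: True, j: True, w: False}
  {w: True, f: False, j: False}
  {f: True, w: True, j: False}
  {j: True, w: True, f: False}


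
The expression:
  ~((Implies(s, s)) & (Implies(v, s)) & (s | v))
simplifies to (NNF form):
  ~s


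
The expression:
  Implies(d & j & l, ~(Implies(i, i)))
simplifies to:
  ~d | ~j | ~l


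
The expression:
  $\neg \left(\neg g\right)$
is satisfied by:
  {g: True}


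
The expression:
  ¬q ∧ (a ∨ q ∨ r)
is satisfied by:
  {r: True, a: True, q: False}
  {r: True, q: False, a: False}
  {a: True, q: False, r: False}


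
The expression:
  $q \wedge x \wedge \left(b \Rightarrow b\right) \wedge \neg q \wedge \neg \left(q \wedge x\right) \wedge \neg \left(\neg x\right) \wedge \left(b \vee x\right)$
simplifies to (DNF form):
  $\text{False}$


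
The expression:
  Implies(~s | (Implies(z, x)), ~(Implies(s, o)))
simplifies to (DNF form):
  (s & ~o) | (s & z & ~o) | (s & z & ~x) | (s & ~o & ~x)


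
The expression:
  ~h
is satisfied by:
  {h: False}


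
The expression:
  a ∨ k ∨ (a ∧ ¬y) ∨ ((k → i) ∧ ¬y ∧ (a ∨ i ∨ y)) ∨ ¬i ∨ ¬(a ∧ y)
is always true.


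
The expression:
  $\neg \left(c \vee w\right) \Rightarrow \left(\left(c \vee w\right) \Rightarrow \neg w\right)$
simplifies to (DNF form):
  $\text{True}$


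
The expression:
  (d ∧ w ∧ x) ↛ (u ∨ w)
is never true.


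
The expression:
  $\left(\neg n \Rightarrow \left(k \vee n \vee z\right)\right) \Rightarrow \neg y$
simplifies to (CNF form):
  $\left(\neg k \vee \neg y\right) \wedge \left(\neg n \vee \neg y\right) \wedge \left(\neg y \vee \neg z\right)$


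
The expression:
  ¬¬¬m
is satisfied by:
  {m: False}


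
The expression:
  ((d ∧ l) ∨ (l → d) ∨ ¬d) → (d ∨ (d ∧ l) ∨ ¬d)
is always true.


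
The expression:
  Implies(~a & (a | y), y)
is always true.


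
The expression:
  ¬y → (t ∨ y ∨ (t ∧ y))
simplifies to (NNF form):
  t ∨ y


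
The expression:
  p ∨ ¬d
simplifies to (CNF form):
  p ∨ ¬d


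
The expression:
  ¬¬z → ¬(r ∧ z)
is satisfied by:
  {z: False, r: False}
  {r: True, z: False}
  {z: True, r: False}


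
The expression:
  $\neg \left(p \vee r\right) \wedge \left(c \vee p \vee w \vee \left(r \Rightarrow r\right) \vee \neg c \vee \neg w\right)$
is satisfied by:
  {p: False, r: False}


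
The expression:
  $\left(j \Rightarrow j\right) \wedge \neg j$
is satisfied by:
  {j: False}


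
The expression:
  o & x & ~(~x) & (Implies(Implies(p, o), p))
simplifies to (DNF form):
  o & p & x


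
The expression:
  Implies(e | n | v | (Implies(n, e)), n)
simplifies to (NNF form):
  n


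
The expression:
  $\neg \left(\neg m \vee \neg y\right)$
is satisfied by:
  {m: True, y: True}


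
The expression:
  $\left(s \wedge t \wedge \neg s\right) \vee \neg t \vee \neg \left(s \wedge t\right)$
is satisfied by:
  {s: False, t: False}
  {t: True, s: False}
  {s: True, t: False}


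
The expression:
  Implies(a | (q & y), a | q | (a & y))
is always true.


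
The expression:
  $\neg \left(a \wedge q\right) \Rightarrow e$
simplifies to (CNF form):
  $\left(a \vee e\right) \wedge \left(e \vee q\right)$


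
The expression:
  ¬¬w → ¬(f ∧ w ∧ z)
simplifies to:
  ¬f ∨ ¬w ∨ ¬z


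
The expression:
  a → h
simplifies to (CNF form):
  h ∨ ¬a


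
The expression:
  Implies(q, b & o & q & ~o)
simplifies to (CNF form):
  ~q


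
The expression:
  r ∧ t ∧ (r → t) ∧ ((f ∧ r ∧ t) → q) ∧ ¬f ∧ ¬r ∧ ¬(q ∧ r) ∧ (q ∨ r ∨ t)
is never true.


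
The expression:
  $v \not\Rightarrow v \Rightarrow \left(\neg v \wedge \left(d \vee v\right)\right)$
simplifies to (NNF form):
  $\text{True}$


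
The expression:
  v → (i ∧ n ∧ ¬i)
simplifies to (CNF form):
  ¬v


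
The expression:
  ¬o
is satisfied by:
  {o: False}


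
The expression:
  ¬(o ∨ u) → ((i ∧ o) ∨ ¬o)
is always true.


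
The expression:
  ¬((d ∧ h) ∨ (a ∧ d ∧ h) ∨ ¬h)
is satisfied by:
  {h: True, d: False}


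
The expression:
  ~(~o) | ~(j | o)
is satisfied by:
  {o: True, j: False}
  {j: False, o: False}
  {j: True, o: True}


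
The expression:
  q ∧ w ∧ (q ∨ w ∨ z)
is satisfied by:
  {w: True, q: True}


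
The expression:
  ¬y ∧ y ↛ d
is never true.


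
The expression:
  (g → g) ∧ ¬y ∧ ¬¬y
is never true.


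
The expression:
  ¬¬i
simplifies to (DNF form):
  i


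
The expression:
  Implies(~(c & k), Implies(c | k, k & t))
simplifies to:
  (c & k) | (t & ~c) | (~c & ~k)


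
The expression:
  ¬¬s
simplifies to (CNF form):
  s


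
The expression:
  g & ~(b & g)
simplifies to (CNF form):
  g & ~b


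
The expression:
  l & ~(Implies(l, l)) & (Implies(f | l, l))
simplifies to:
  False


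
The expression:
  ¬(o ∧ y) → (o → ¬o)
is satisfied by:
  {y: True, o: False}
  {o: False, y: False}
  {o: True, y: True}


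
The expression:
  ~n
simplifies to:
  ~n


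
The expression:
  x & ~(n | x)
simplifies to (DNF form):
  False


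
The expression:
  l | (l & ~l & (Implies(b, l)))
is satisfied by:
  {l: True}


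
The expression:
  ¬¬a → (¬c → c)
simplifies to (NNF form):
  c ∨ ¬a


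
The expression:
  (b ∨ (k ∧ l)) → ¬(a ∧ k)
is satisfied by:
  {l: False, k: False, a: False, b: False}
  {b: True, l: False, k: False, a: False}
  {l: True, b: False, k: False, a: False}
  {b: True, l: True, k: False, a: False}
  {a: True, b: False, l: False, k: False}
  {b: True, a: True, l: False, k: False}
  {a: True, l: True, b: False, k: False}
  {b: True, a: True, l: True, k: False}
  {k: True, a: False, l: False, b: False}
  {k: True, b: True, a: False, l: False}
  {k: True, l: True, a: False, b: False}
  {b: True, k: True, l: True, a: False}
  {k: True, a: True, b: False, l: False}


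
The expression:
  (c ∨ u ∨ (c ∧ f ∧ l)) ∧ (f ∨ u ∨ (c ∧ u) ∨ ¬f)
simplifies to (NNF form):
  c ∨ u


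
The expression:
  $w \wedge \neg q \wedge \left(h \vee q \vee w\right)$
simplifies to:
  $w \wedge \neg q$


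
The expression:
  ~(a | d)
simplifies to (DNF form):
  ~a & ~d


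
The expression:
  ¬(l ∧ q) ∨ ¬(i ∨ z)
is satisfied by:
  {i: False, l: False, q: False, z: False}
  {z: True, i: False, l: False, q: False}
  {i: True, z: False, l: False, q: False}
  {z: True, i: True, l: False, q: False}
  {q: True, z: False, i: False, l: False}
  {z: True, q: True, i: False, l: False}
  {q: True, i: True, z: False, l: False}
  {z: True, q: True, i: True, l: False}
  {l: True, q: False, i: False, z: False}
  {l: True, z: True, q: False, i: False}
  {l: True, i: True, q: False, z: False}
  {z: True, l: True, i: True, q: False}
  {l: True, q: True, z: False, i: False}


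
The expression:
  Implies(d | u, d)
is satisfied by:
  {d: True, u: False}
  {u: False, d: False}
  {u: True, d: True}


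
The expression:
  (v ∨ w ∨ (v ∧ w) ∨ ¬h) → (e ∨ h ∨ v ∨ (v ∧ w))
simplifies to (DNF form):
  e ∨ h ∨ v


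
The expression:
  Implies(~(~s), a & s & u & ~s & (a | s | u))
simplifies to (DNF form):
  ~s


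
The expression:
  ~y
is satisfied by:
  {y: False}


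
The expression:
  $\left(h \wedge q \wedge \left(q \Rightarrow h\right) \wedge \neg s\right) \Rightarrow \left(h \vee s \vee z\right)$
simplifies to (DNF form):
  $\text{True}$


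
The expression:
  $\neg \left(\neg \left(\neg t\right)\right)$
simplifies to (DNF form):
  $\neg t$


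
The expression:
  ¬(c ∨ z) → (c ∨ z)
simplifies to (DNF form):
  c ∨ z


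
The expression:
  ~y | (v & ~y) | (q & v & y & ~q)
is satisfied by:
  {y: False}


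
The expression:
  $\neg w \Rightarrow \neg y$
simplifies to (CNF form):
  $w \vee \neg y$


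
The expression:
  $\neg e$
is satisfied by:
  {e: False}


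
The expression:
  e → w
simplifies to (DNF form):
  w ∨ ¬e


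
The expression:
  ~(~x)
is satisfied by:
  {x: True}


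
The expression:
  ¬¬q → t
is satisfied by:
  {t: True, q: False}
  {q: False, t: False}
  {q: True, t: True}


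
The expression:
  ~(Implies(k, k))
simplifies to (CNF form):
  False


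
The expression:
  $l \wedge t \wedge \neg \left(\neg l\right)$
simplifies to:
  $l \wedge t$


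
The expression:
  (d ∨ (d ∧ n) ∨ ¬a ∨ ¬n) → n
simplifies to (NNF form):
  n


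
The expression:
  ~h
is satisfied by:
  {h: False}


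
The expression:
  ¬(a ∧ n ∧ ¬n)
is always true.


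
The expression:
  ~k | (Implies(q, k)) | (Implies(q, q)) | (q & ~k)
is always true.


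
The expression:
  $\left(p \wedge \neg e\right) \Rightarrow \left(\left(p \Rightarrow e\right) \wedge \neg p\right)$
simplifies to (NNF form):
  $e \vee \neg p$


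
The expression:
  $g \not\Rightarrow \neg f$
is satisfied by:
  {g: True, f: True}


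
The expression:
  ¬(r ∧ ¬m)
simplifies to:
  m ∨ ¬r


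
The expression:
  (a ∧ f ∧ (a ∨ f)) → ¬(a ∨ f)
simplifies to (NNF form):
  ¬a ∨ ¬f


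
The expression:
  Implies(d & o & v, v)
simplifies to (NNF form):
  True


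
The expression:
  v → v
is always true.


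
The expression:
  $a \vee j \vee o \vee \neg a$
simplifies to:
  $\text{True}$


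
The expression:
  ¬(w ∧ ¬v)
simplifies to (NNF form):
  v ∨ ¬w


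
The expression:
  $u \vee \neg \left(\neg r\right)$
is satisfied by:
  {r: True, u: True}
  {r: True, u: False}
  {u: True, r: False}


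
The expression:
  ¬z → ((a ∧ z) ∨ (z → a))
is always true.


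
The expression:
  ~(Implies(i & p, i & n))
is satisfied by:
  {i: True, p: True, n: False}


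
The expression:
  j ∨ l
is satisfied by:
  {l: True, j: True}
  {l: True, j: False}
  {j: True, l: False}


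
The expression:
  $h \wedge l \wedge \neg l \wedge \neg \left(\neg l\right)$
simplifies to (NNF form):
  $\text{False}$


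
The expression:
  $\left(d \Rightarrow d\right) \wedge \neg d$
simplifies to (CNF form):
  $\neg d$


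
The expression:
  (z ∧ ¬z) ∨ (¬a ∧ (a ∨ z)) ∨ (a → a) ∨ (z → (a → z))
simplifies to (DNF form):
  True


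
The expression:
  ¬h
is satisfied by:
  {h: False}


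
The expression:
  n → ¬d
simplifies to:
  ¬d ∨ ¬n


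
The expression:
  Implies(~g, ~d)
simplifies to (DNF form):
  g | ~d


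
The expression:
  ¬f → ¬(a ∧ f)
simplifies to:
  True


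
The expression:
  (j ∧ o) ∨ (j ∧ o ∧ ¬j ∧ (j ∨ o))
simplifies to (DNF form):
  j ∧ o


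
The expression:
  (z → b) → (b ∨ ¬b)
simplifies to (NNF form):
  True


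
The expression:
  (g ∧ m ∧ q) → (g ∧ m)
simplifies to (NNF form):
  True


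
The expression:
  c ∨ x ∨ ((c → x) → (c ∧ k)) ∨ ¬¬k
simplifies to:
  c ∨ k ∨ x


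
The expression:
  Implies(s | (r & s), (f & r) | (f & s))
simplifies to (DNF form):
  f | ~s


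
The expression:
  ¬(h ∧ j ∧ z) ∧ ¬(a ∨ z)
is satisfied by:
  {z: False, a: False}


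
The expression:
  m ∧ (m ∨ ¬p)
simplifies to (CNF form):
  m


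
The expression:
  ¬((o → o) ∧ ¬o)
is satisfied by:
  {o: True}


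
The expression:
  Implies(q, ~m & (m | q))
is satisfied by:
  {m: False, q: False}
  {q: True, m: False}
  {m: True, q: False}


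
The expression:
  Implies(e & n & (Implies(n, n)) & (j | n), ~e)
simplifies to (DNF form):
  ~e | ~n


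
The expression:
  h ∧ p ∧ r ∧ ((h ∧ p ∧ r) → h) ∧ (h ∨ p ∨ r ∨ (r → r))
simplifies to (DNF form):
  h ∧ p ∧ r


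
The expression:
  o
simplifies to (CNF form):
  o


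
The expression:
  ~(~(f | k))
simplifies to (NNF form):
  f | k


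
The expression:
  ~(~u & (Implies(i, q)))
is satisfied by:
  {u: True, i: True, q: False}
  {u: True, i: False, q: False}
  {q: True, u: True, i: True}
  {q: True, u: True, i: False}
  {i: True, q: False, u: False}


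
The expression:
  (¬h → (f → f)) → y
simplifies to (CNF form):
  y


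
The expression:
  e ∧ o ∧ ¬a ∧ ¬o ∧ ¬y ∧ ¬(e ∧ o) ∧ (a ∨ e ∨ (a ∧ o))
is never true.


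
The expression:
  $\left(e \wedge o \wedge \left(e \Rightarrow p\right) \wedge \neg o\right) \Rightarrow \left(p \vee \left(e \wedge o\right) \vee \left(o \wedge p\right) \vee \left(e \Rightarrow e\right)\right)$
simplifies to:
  $\text{True}$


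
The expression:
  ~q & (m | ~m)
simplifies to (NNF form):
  ~q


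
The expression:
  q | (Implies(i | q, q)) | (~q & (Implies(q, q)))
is always true.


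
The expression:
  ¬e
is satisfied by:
  {e: False}


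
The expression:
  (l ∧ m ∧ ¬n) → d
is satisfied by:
  {n: True, d: True, l: False, m: False}
  {n: True, l: False, m: False, d: False}
  {d: True, l: False, m: False, n: False}
  {d: False, l: False, m: False, n: False}
  {n: True, m: True, d: True, l: False}
  {n: True, m: True, d: False, l: False}
  {m: True, d: True, n: False, l: False}
  {m: True, n: False, l: False, d: False}
  {d: True, n: True, l: True, m: False}
  {n: True, l: True, d: False, m: False}
  {d: True, l: True, n: False, m: False}
  {l: True, n: False, m: False, d: False}
  {n: True, m: True, l: True, d: True}
  {n: True, m: True, l: True, d: False}
  {m: True, l: True, d: True, n: False}


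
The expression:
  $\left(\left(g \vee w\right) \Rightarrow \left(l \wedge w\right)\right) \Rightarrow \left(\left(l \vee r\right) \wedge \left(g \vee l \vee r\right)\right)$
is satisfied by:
  {r: True, l: True, w: True, g: True}
  {r: True, l: True, w: True, g: False}
  {r: True, l: True, g: True, w: False}
  {r: True, l: True, g: False, w: False}
  {r: True, w: True, g: True, l: False}
  {r: True, w: True, g: False, l: False}
  {r: True, w: False, g: True, l: False}
  {r: True, w: False, g: False, l: False}
  {l: True, w: True, g: True, r: False}
  {l: True, w: True, g: False, r: False}
  {l: True, g: True, w: False, r: False}
  {l: True, g: False, w: False, r: False}
  {w: True, g: True, l: False, r: False}
  {w: True, l: False, g: False, r: False}
  {g: True, l: False, w: False, r: False}


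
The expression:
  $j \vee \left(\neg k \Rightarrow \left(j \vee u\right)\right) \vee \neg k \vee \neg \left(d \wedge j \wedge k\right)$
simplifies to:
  $\text{True}$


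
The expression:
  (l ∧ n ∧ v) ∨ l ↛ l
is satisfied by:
  {v: True, n: True, l: True}


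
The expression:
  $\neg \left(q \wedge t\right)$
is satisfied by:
  {t: False, q: False}
  {q: True, t: False}
  {t: True, q: False}


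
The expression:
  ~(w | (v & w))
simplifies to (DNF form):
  ~w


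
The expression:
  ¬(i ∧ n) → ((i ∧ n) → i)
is always true.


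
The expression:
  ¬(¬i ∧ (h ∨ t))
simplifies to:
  i ∨ (¬h ∧ ¬t)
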